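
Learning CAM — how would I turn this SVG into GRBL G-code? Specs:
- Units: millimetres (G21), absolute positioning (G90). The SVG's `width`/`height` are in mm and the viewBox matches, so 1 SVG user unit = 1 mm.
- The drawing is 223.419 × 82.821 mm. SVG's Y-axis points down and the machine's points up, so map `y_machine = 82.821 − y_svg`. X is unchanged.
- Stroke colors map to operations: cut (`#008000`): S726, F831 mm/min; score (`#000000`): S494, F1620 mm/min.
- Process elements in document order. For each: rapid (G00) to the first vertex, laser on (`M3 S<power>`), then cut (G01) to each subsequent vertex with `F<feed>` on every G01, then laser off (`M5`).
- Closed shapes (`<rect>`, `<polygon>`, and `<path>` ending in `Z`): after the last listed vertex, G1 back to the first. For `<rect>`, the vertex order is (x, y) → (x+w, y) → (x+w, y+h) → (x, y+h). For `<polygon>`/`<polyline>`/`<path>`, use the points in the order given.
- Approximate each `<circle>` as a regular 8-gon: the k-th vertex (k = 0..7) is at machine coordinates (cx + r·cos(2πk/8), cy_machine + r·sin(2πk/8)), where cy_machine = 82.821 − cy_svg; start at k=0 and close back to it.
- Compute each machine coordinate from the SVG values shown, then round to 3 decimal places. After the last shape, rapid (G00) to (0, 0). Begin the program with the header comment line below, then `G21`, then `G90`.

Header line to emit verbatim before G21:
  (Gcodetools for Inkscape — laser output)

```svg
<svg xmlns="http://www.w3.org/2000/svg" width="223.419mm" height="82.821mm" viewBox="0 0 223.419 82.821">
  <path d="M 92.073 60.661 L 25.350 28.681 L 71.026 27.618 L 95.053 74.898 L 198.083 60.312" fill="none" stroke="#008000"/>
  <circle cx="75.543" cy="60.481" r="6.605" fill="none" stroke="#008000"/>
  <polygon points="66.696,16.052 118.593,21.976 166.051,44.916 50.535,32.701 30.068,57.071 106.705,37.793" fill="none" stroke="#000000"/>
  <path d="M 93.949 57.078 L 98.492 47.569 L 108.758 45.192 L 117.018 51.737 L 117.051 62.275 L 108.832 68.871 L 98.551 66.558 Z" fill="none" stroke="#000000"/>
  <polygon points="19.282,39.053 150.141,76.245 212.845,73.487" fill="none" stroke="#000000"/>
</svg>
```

(Gcodetools for Inkscape — laser output)
G21
G90
G00 X92.073 Y22.160
M3 S726
G01 X25.350 Y54.140 F831
G01 X71.026 Y55.203 F831
G01 X95.053 Y7.923 F831
G01 X198.083 Y22.509 F831
M5
G00 X82.148 Y22.340
M3 S726
G01 X80.213 Y27.010 F831
G01 X75.543 Y28.945 F831
G01 X70.873 Y27.010 F831
G01 X68.938 Y22.340 F831
G01 X70.873 Y17.670 F831
G01 X75.543 Y15.735 F831
G01 X80.213 Y17.670 F831
G01 X82.148 Y22.340 F831
M5
G00 X66.696 Y66.769
M3 S494
G01 X118.593 Y60.845 F1620
G01 X166.051 Y37.905 F1620
G01 X50.535 Y50.120 F1620
G01 X30.068 Y25.750 F1620
G01 X106.705 Y45.028 F1620
G01 X66.696 Y66.769 F1620
M5
G00 X93.949 Y25.743
M3 S494
G01 X98.492 Y35.252 F1620
G01 X108.758 Y37.629 F1620
G01 X117.018 Y31.084 F1620
G01 X117.051 Y20.546 F1620
G01 X108.832 Y13.950 F1620
G01 X98.551 Y16.263 F1620
G01 X93.949 Y25.743 F1620
M5
G00 X19.282 Y43.768
M3 S494
G01 X150.141 Y6.576 F1620
G01 X212.845 Y9.334 F1620
G01 X19.282 Y43.768 F1620
M5
G00 X0.000 Y0.000

1 u = 1 mm; y_m = 82.821 − y.

[1] `<path>` open polyline, #008000→cut S726 F831: (92.073,22.160) → (25.350,54.140) → (71.026,55.203) → (95.053,7.923) → (198.083,22.509)

[2] `<circle>` circle, #008000→cut S726 F831: (82.148,22.340) → (80.213,27.010) → (75.543,28.945) → (70.873,27.010) → (68.938,22.340) → (70.873,17.670) → (75.543,15.735) → (80.213,17.670) → (82.148,22.340) (closed)

[3] `<polygon>` closed polygon, #000000→score S494 F1620: (66.696,66.769) → (118.593,60.845) → (166.051,37.905) → (50.535,50.120) → (30.068,25.750) → (106.705,45.028) → (66.696,66.769) (closed)

[4] `<path>` regular polygon, #000000→score S494 F1620: (93.949,25.743) → (98.492,35.252) → (108.758,37.629) → (117.018,31.084) → (117.051,20.546) → (108.832,13.950) → (98.551,16.263) → (93.949,25.743) (closed)

[5] `<polygon>` closed polygon, #000000→score S494 F1620: (19.282,43.768) → (150.141,6.576) → (212.845,9.334) → (19.282,43.768) (closed)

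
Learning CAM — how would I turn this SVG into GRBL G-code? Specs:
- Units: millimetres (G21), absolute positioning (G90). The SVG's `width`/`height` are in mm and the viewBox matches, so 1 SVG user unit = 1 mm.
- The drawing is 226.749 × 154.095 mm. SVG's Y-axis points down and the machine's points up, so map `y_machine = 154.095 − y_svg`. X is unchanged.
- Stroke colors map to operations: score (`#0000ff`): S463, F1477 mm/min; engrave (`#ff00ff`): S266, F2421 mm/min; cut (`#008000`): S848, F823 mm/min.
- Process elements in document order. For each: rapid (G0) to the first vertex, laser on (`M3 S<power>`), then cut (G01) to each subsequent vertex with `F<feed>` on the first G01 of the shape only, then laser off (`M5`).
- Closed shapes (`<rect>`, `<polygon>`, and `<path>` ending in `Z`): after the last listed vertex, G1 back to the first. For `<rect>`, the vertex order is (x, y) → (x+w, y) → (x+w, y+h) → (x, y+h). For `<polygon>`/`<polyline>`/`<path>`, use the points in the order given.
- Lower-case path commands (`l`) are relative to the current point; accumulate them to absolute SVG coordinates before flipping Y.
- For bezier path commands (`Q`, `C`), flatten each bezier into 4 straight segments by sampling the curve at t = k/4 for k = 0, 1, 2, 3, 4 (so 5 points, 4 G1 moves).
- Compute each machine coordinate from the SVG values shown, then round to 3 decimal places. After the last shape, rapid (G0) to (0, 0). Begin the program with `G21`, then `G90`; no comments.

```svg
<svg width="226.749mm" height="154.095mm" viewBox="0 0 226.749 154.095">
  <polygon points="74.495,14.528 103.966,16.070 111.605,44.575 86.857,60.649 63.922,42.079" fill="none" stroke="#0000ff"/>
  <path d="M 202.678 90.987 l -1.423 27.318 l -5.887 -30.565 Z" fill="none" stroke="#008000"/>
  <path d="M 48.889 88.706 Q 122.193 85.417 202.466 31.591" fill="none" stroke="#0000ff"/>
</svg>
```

G21
G90
G0 X74.495 Y139.567
M3 S463
G01 X103.966 Y138.025 F1477
G01 X111.605 Y109.520
G01 X86.857 Y93.446
G01 X63.922 Y112.016
G01 X74.495 Y139.567
M5
G0 X202.678 Y63.108
M3 S848
G01 X201.255 Y35.790 F823
G01 X195.368 Y66.355
G01 X202.678 Y63.108
M5
G0 X48.889 Y65.389
M3 S463
G01 X85.977 Y70.192 F1477
G01 X123.935 Y81.312
G01 X162.765 Y98.750
G01 X202.466 Y122.504
M5
G0 X0.000 Y0.000

1 u = 1 mm; y_m = 154.095 − y.

[1] `<polygon>` regular polygon, #0000ff→score S463 F1477: (74.495,139.567) → (103.966,138.025) → (111.605,109.520) → (86.857,93.446) → (63.922,112.016) → (74.495,139.567) (closed)

[2] `<path>` closed polygon, #008000→cut S848 F823: (202.678,63.108) → (201.255,35.790) → (195.368,66.355) → (202.678,63.108) (closed)

[3] `<path>` quadratic bezier, #0000ff→score S463 F1477: (48.889,65.389) → (85.977,70.192) → (123.935,81.312) → (162.765,98.750) → (202.466,122.504)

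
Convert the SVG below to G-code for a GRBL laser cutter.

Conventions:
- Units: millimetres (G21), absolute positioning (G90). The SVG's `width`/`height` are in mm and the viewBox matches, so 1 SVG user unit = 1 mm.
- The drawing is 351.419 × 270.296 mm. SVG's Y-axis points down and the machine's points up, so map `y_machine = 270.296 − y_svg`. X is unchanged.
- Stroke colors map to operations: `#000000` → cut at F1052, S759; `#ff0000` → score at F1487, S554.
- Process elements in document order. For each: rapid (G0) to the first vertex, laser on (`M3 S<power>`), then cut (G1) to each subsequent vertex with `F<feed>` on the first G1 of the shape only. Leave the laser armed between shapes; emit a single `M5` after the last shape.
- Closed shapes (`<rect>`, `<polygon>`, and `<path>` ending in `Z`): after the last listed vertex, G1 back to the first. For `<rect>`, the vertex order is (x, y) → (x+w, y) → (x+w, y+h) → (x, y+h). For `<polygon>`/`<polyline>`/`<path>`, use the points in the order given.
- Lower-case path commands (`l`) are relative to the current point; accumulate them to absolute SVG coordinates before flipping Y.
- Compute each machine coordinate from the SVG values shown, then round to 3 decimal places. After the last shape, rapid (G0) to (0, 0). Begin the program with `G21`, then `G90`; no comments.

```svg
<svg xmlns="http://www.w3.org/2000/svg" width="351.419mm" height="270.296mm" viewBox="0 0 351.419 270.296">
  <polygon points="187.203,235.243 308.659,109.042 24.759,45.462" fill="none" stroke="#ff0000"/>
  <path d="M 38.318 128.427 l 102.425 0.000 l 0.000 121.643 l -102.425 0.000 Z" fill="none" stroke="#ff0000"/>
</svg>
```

viewBox `0 0 351.419 270.296` with mm width/height → 1 unit = 1 mm. Flip: y_m = 270.296 − y_svg.

**Shape 1** — `<polygon>` closed polygon, stroke `#ff0000` → score (S554, F1487). Machine vertices: (187.203,35.053) → (308.659,161.254) → (24.759,224.834) → (187.203,35.053). Closed: final G1 returns to the first vertex.

**Shape 2** — `<path>` rectangle, stroke `#ff0000` → score (S554, F1487). Machine vertices: (38.318,141.869) → (140.743,141.869) → (140.743,20.226) → (38.318,20.226) → (38.318,141.869). Closed: final G1 returns to the first vertex.

G21
G90
G0 X187.203 Y35.053
M3 S554
G1 X308.659 Y161.254 F1487
G1 X24.759 Y224.834
G1 X187.203 Y35.053
G0 X38.318 Y141.869
M3 S554
G1 X140.743 Y141.869 F1487
G1 X140.743 Y20.226
G1 X38.318 Y20.226
G1 X38.318 Y141.869
M5
G0 X0.000 Y0.000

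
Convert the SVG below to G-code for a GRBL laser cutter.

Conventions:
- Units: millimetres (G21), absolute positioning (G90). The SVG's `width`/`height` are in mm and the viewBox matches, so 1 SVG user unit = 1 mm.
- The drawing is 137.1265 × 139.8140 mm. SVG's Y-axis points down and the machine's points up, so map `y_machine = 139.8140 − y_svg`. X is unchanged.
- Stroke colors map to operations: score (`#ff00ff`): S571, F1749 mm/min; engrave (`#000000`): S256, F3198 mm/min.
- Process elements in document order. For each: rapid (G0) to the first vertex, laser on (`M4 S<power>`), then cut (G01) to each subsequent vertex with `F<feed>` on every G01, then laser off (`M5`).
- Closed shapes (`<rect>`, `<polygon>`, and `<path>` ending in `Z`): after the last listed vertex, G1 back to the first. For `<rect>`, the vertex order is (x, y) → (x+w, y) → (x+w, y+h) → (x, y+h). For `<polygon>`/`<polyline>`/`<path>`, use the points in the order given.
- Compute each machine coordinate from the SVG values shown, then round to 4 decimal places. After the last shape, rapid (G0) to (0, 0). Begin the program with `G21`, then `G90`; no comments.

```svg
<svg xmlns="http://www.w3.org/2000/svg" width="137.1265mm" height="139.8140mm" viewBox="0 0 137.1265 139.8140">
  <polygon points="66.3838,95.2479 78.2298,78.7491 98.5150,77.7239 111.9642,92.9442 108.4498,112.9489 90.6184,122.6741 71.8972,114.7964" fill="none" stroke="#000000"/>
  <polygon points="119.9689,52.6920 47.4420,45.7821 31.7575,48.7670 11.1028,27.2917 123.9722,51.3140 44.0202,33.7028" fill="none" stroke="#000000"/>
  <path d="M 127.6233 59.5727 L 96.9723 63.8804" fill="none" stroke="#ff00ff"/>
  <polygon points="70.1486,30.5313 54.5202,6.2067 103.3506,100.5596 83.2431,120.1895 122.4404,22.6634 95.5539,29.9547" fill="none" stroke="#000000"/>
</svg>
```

G21
G90
G0 X66.3838 Y44.5661
M4 S256
G01 X78.2298 Y61.0649 F3198
G01 X98.5150 Y62.0901 F3198
G01 X111.9642 Y46.8698 F3198
G01 X108.4498 Y26.8651 F3198
G01 X90.6184 Y17.1399 F3198
G01 X71.8972 Y25.0176 F3198
G01 X66.3838 Y44.5661 F3198
M5
G0 X119.9689 Y87.1220
M4 S256
G01 X47.4420 Y94.0319 F3198
G01 X31.7575 Y91.0470 F3198
G01 X11.1028 Y112.5223 F3198
G01 X123.9722 Y88.5000 F3198
G01 X44.0202 Y106.1112 F3198
G01 X119.9689 Y87.1220 F3198
M5
G0 X127.6233 Y80.2413
M4 S571
G01 X96.9723 Y75.9336 F1749
M5
G0 X70.1486 Y109.2827
M4 S256
G01 X54.5202 Y133.6073 F3198
G01 X103.3506 Y39.2544 F3198
G01 X83.2431 Y19.6245 F3198
G01 X122.4404 Y117.1506 F3198
G01 X95.5539 Y109.8593 F3198
G01 X70.1486 Y109.2827 F3198
M5
G0 X0.0000 Y0.0000

Since the viewBox matches the mm dimensions, user units are millimetres directly. The only transform is the Y-flip y_m = 139.8140 − y_svg.

Shape 1 is a regular polygon drawn with `<polygon>`. Its stroke #000000 means engrave at S256, F3198. After flipping Y the toolpath is (66.3838,44.5661) → (78.2298,61.0649) → (98.5150,62.0901) → (111.9642,46.8698) → (108.4498,26.8651) → (90.6184,17.1399) → (71.8972,25.0176) → (66.3838,44.5661), returning to the start.

Shape 2 is a closed polygon drawn with `<polygon>`. Its stroke #000000 means engrave at S256, F3198. After flipping Y the toolpath is (119.9689,87.1220) → (47.4420,94.0319) → (31.7575,91.0470) → (11.1028,112.5223) → (123.9722,88.5000) → (44.0202,106.1112) → (119.9689,87.1220), returning to the start.

Shape 3 is a line segment drawn with `<path>`. Its stroke #ff00ff means score at S571, F1749. After flipping Y the toolpath is (127.6233,80.2413) → (96.9723,75.9336).

Shape 4 is a closed polygon drawn with `<polygon>`. Its stroke #000000 means engrave at S256, F3198. After flipping Y the toolpath is (70.1486,109.2827) → (54.5202,133.6073) → (103.3506,39.2544) → (83.2431,19.6245) → (122.4404,117.1506) → (95.5539,109.8593) → (70.1486,109.2827), returning to the start.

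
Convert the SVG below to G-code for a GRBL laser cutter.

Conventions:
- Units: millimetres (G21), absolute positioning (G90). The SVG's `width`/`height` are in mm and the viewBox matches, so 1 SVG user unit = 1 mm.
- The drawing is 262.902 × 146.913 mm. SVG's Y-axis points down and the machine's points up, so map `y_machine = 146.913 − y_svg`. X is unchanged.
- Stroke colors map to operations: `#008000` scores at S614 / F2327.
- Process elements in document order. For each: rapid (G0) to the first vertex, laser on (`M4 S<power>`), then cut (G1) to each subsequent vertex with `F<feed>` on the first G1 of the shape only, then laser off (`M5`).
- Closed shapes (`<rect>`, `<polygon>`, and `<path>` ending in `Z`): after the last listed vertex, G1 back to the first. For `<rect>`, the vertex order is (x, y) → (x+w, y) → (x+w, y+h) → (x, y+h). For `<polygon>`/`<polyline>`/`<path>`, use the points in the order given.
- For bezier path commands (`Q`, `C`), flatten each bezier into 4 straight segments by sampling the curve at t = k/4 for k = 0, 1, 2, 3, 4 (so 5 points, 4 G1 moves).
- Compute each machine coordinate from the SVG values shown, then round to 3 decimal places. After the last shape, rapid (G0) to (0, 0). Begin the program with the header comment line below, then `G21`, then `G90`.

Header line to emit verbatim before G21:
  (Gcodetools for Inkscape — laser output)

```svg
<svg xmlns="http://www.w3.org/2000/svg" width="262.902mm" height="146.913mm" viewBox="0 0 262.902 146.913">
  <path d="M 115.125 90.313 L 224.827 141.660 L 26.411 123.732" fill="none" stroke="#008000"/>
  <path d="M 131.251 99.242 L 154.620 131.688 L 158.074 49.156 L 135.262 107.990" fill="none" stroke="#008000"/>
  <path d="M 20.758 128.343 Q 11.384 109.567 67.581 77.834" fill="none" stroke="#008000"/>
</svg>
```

(Gcodetools for Inkscape — laser output)
G21
G90
G0 X115.125 Y56.600
M4 S614
G1 X224.827 Y5.253 F2327
G1 X26.411 Y23.181
M5
G0 X131.251 Y47.671
M4 S614
G1 X154.620 Y15.225 F2327
G1 X158.074 Y97.757
G1 X135.262 Y38.923
M5
G0 X20.758 Y18.570
M4 S614
G1 X20.169 Y28.768 F2327
G1 X27.777 Y40.585
G1 X43.581 Y54.022
G1 X67.581 Y69.079
M5
G0 X0.000 Y0.000

1 u = 1 mm; y_m = 146.913 − y.

[1] `<path>` open polyline, #008000→score S614 F2327: (115.125,56.600) → (224.827,5.253) → (26.411,23.181)

[2] `<path>` open polyline, #008000→score S614 F2327: (131.251,47.671) → (154.620,15.225) → (158.074,97.757) → (135.262,38.923)

[3] `<path>` quadratic bezier, #008000→score S614 F2327: (20.758,18.570) → (20.169,28.768) → (27.777,40.585) → (43.581,54.022) → (67.581,69.079)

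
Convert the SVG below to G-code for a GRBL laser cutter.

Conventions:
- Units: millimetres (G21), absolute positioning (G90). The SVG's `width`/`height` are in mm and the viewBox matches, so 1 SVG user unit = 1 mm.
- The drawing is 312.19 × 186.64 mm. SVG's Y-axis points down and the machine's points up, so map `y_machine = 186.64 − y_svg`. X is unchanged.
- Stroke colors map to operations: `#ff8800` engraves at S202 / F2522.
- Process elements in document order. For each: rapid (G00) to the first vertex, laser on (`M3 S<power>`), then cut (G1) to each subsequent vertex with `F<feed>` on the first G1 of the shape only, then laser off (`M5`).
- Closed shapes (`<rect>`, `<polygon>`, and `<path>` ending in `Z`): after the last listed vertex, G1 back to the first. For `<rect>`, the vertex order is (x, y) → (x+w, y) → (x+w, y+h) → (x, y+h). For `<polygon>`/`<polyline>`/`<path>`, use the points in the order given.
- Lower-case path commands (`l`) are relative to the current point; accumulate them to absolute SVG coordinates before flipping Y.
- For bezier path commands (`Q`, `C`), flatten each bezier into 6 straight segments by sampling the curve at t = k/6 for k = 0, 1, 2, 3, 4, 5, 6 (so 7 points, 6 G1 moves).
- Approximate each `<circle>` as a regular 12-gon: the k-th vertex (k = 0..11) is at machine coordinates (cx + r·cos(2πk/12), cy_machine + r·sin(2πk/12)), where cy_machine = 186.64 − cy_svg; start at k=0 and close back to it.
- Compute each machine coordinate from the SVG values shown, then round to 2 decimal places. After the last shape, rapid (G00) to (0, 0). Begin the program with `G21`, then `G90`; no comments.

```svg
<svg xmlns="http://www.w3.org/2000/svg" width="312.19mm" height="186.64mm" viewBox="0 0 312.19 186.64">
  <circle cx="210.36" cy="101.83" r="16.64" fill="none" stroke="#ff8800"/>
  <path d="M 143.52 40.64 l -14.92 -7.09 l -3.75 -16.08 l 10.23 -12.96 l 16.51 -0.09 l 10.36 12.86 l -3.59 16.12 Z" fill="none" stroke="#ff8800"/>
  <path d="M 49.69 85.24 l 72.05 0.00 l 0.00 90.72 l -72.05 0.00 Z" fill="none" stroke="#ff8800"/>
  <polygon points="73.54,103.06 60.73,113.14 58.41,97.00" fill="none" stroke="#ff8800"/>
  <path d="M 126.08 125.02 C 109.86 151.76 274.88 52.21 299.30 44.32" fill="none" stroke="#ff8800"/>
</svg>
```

Since the viewBox matches the mm dimensions, user units are millimetres directly. The only transform is the Y-flip y_m = 186.64 − y_svg.

Shape 1 is a circle drawn with `<circle>`. Its stroke #ff8800 means engrave at S202, F2522. After flipping Y the toolpath is (227.00,84.81) → (224.77,93.13) → (218.68,99.22) → (210.36,101.45) → (202.04,99.22) → (195.95,93.13) → (193.72,84.81) → (195.95,76.49) → (202.04,70.40) → (210.36,68.17) → (218.68,70.40) → (224.77,76.49) → (227.00,84.81), returning to the start.

Shape 2 is a regular polygon drawn with `<path>`. Its stroke #ff8800 means engrave at S202, F2522. After flipping Y the toolpath is (143.52,146.00) → (128.60,153.09) → (124.85,169.17) → (135.08,182.13) → (151.59,182.22) → (161.95,169.36) → (158.36,153.24) → (143.52,146.00), returning to the start.

Shape 3 is a rectangle drawn with `<path>`. Its stroke #ff8800 means engrave at S202, F2522. After flipping Y the toolpath is (49.69,101.40) → (121.74,101.40) → (121.74,10.68) → (49.69,10.68) → (49.69,101.40), returning to the start.

Shape 4 is a regular polygon drawn with `<polygon>`. Its stroke #ff8800 means engrave at S202, F2522. After flipping Y the toolpath is (73.54,83.58) → (60.73,73.50) → (58.41,89.64) → (73.54,83.58), returning to the start.

Shape 5 is a cubic bezier drawn with `<path>`. Its stroke #ff8800 means engrave at S202, F2522. After flipping Y the toolpath is (126.08,61.62) → (131.58,57.77) → (158.35,68.90) → (197.45,88.98) → (239.93,111.95) → (276.86,131.75) → (299.30,142.32).

G21
G90
G00 X227.00 Y84.81
M3 S202
G1 X224.77 Y93.13 F2522
G1 X218.68 Y99.22
G1 X210.36 Y101.45
G1 X202.04 Y99.22
G1 X195.95 Y93.13
G1 X193.72 Y84.81
G1 X195.95 Y76.49
G1 X202.04 Y70.40
G1 X210.36 Y68.17
G1 X218.68 Y70.40
G1 X224.77 Y76.49
G1 X227.00 Y84.81
M5
G00 X143.52 Y146.00
M3 S202
G1 X128.60 Y153.09 F2522
G1 X124.85 Y169.17
G1 X135.08 Y182.13
G1 X151.59 Y182.22
G1 X161.95 Y169.36
G1 X158.36 Y153.24
G1 X143.52 Y146.00
M5
G00 X49.69 Y101.40
M3 S202
G1 X121.74 Y101.40 F2522
G1 X121.74 Y10.68
G1 X49.69 Y10.68
G1 X49.69 Y101.40
M5
G00 X73.54 Y83.58
M3 S202
G1 X60.73 Y73.50 F2522
G1 X58.41 Y89.64
G1 X73.54 Y83.58
M5
G00 X126.08 Y61.62
M3 S202
G1 X131.58 Y57.77 F2522
G1 X158.35 Y68.90
G1 X197.45 Y88.98
G1 X239.93 Y111.95
G1 X276.86 Y131.75
G1 X299.30 Y142.32
M5
G00 X0.00 Y0.00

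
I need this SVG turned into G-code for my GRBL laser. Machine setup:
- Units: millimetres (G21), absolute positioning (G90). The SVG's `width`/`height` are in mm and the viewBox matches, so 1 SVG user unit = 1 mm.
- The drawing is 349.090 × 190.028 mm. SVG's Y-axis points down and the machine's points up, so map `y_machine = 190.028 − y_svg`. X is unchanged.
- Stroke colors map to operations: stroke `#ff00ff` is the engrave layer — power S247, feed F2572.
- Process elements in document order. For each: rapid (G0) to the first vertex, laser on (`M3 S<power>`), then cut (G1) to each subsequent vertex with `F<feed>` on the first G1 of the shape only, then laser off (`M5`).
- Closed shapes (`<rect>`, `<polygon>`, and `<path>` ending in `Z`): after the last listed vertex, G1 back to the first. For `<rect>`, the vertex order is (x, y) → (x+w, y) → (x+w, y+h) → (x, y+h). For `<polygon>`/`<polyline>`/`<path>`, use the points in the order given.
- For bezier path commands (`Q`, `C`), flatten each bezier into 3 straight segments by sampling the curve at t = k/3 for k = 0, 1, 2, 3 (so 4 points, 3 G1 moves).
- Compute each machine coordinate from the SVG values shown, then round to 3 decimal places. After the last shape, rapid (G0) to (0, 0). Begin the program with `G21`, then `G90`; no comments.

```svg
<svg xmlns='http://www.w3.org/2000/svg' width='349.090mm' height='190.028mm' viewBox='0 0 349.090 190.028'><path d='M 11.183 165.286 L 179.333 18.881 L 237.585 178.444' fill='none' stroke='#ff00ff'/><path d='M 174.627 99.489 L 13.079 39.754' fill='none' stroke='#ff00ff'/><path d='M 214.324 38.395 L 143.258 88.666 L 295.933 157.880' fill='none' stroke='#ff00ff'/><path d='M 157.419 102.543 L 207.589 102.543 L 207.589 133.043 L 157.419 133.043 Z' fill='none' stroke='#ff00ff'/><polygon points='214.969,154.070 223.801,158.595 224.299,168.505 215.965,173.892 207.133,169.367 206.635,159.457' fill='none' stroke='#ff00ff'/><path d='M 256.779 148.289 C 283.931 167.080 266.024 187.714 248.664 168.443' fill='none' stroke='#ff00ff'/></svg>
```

viewBox `0 0 349.090 190.028` with mm width/height → 1 unit = 1 mm. Flip: y_m = 190.028 − y_svg.

**Shape 1** — `<path>` open polyline, stroke `#ff00ff` → engrave (S247, F2572). Machine vertices: (11.183,24.742) → (179.333,171.147) → (237.585,11.584). Open path.

**Shape 2** — `<path>` line segment, stroke `#ff00ff` → engrave (S247, F2572). Machine vertices: (174.627,90.539) → (13.079,150.274). Open path.

**Shape 3** — `<path>` open polyline, stroke `#ff00ff` → engrave (S247, F2572). Machine vertices: (214.324,151.633) → (143.258,101.362) → (295.933,32.148). Open path.

**Shape 4** — `<path>` rectangle, stroke `#ff00ff` → engrave (S247, F2572). Machine vertices: (157.419,87.485) → (207.589,87.485) → (207.589,56.985) → (157.419,56.985) → (157.419,87.485). Closed: final G1 returns to the first vertex.

**Shape 5** — `<polygon>` regular polygon, stroke `#ff00ff` → engrave (S247, F2572). Machine vertices: (214.969,35.958) → (223.801,31.433) → (224.299,21.523) → (215.965,16.136) → (207.133,20.661) → (206.635,30.571) → (214.969,35.958). Closed: final G1 returns to the first vertex.

**Shape 6** — `<path>` cubic bezier, stroke `#ff00ff` → engrave (S247, F2572). Control points (SVG): P0=(256.779,148.289), P1=(283.931,167.080), P2=(266.024,187.714), P3=(248.664,168.443); sampled at t=k/3. Machine vertices: (256.779,41.739) → (270.600,23.880) → (264.517,14.069) → (248.664,21.585). Open path.

G21
G90
G0 X11.183 Y24.742
M3 S247
G1 X179.333 Y171.147 F2572
G1 X237.585 Y11.584
M5
G0 X174.627 Y90.539
M3 S247
G1 X13.079 Y150.274 F2572
M5
G0 X214.324 Y151.633
M3 S247
G1 X143.258 Y101.362 F2572
G1 X295.933 Y32.148
M5
G0 X157.419 Y87.485
M3 S247
G1 X207.589 Y87.485 F2572
G1 X207.589 Y56.985
G1 X157.419 Y56.985
G1 X157.419 Y87.485
M5
G0 X214.969 Y35.958
M3 S247
G1 X223.801 Y31.433 F2572
G1 X224.299 Y21.523
G1 X215.965 Y16.136
G1 X207.133 Y20.661
G1 X206.635 Y30.571
G1 X214.969 Y35.958
M5
G0 X256.779 Y41.739
M3 S247
G1 X270.600 Y23.880 F2572
G1 X264.517 Y14.069
G1 X248.664 Y21.585
M5
G0 X0.000 Y0.000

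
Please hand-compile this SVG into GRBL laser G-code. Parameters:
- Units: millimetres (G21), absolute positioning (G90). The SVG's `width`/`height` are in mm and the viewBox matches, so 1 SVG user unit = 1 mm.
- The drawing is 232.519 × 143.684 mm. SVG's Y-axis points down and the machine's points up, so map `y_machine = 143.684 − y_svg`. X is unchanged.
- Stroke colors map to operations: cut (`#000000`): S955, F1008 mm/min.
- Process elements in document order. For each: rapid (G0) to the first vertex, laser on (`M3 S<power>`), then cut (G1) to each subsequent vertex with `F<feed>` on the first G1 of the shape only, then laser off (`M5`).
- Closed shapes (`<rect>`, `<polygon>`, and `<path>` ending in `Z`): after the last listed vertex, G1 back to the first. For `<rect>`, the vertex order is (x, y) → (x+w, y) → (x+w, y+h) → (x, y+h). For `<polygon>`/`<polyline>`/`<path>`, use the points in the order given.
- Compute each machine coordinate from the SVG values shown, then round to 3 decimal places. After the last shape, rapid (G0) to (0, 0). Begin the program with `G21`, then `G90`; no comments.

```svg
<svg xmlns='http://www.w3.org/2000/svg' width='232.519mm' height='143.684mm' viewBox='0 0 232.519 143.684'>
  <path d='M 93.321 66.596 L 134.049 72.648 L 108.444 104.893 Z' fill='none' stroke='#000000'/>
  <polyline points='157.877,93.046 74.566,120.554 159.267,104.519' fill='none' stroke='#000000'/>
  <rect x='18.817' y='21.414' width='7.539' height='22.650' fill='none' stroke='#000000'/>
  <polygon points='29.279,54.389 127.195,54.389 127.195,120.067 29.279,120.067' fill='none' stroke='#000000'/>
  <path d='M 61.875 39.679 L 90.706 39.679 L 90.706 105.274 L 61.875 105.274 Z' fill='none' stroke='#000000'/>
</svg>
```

1 u = 1 mm; y_m = 143.684 − y.

[1] `<path>` regular polygon, #000000→cut S955 F1008: (93.321,77.088) → (134.049,71.036) → (108.444,38.791) → (93.321,77.088) (closed)

[2] `<polyline>` open polyline, #000000→cut S955 F1008: (157.877,50.638) → (74.566,23.130) → (159.267,39.165)

[3] `<rect>` rectangle, #000000→cut S955 F1008: (18.817,122.270) → (26.356,122.270) → (26.356,99.620) → (18.817,99.620) → (18.817,122.270) (closed)

[4] `<polygon>` rectangle, #000000→cut S955 F1008: (29.279,89.295) → (127.195,89.295) → (127.195,23.617) → (29.279,23.617) → (29.279,89.295) (closed)

[5] `<path>` rectangle, #000000→cut S955 F1008: (61.875,104.005) → (90.706,104.005) → (90.706,38.410) → (61.875,38.410) → (61.875,104.005) (closed)

G21
G90
G0 X93.321 Y77.088
M3 S955
G1 X134.049 Y71.036 F1008
G1 X108.444 Y38.791
G1 X93.321 Y77.088
M5
G0 X157.877 Y50.638
M3 S955
G1 X74.566 Y23.130 F1008
G1 X159.267 Y39.165
M5
G0 X18.817 Y122.270
M3 S955
G1 X26.356 Y122.270 F1008
G1 X26.356 Y99.620
G1 X18.817 Y99.620
G1 X18.817 Y122.270
M5
G0 X29.279 Y89.295
M3 S955
G1 X127.195 Y89.295 F1008
G1 X127.195 Y23.617
G1 X29.279 Y23.617
G1 X29.279 Y89.295
M5
G0 X61.875 Y104.005
M3 S955
G1 X90.706 Y104.005 F1008
G1 X90.706 Y38.410
G1 X61.875 Y38.410
G1 X61.875 Y104.005
M5
G0 X0.000 Y0.000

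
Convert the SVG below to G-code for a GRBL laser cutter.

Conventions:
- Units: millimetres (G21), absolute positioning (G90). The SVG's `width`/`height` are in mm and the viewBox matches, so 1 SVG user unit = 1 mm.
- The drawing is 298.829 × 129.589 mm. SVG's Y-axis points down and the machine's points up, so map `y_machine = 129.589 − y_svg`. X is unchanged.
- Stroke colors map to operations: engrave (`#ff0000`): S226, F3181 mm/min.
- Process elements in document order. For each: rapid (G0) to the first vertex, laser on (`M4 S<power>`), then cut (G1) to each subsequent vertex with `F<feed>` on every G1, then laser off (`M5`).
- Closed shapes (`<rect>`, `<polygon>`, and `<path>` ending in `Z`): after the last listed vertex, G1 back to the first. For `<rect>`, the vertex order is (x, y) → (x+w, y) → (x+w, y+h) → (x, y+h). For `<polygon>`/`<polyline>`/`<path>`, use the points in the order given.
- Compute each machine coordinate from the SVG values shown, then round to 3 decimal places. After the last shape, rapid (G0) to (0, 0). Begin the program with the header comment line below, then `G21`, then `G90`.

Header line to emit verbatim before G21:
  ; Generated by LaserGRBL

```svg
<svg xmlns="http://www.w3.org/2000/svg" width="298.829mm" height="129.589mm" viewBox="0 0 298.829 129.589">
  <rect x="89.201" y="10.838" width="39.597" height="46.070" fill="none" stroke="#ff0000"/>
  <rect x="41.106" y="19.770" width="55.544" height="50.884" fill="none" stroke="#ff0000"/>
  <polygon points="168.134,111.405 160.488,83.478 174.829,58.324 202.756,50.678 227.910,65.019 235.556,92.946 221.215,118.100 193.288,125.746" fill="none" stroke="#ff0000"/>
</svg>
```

Since the viewBox matches the mm dimensions, user units are millimetres directly. The only transform is the Y-flip y_m = 129.589 − y_svg.

Shape 1 is a rectangle drawn with `<rect>`. Its stroke #ff0000 means engrave at S226, F3181. After flipping Y the toolpath is (89.201,118.751) → (128.798,118.751) → (128.798,72.681) → (89.201,72.681) → (89.201,118.751), returning to the start.

Shape 2 is a rectangle drawn with `<rect>`. Its stroke #ff0000 means engrave at S226, F3181. After flipping Y the toolpath is (41.106,109.819) → (96.650,109.819) → (96.650,58.935) → (41.106,58.935) → (41.106,109.819), returning to the start.

Shape 3 is a regular polygon drawn with `<polygon>`. Its stroke #ff0000 means engrave at S226, F3181. After flipping Y the toolpath is (168.134,18.184) → (160.488,46.111) → (174.829,71.265) → (202.756,78.911) → (227.910,64.570) → (235.556,36.643) → (221.215,11.489) → (193.288,3.843) → (168.134,18.184), returning to the start.

; Generated by LaserGRBL
G21
G90
G0 X89.201 Y118.751
M4 S226
G1 X128.798 Y118.751 F3181
G1 X128.798 Y72.681 F3181
G1 X89.201 Y72.681 F3181
G1 X89.201 Y118.751 F3181
M5
G0 X41.106 Y109.819
M4 S226
G1 X96.650 Y109.819 F3181
G1 X96.650 Y58.935 F3181
G1 X41.106 Y58.935 F3181
G1 X41.106 Y109.819 F3181
M5
G0 X168.134 Y18.184
M4 S226
G1 X160.488 Y46.111 F3181
G1 X174.829 Y71.265 F3181
G1 X202.756 Y78.911 F3181
G1 X227.910 Y64.570 F3181
G1 X235.556 Y36.643 F3181
G1 X221.215 Y11.489 F3181
G1 X193.288 Y3.843 F3181
G1 X168.134 Y18.184 F3181
M5
G0 X0.000 Y0.000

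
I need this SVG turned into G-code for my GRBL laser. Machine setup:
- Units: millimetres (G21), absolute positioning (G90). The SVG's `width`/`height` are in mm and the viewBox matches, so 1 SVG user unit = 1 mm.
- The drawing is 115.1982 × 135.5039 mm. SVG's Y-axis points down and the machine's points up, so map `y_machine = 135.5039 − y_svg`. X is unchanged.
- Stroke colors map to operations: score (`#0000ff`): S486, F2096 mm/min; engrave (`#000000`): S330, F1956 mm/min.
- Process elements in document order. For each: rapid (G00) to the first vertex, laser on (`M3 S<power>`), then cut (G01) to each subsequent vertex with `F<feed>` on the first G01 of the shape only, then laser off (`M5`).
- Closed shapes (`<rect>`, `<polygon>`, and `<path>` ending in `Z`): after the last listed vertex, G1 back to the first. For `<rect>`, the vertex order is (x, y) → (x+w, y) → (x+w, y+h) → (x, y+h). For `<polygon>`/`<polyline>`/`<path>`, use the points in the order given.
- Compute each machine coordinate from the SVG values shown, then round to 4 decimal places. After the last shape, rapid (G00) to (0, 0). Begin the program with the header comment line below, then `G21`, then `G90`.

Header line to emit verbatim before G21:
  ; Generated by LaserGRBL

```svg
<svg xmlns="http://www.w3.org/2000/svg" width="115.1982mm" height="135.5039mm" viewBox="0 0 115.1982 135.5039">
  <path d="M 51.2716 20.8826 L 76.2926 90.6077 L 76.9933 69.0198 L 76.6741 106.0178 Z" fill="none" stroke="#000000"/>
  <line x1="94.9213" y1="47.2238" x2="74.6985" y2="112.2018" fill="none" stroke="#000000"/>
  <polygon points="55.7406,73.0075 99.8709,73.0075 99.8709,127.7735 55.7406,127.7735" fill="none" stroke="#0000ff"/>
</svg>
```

; Generated by LaserGRBL
G21
G90
G00 X51.2716 Y114.6213
M3 S330
G01 X76.2926 Y44.8962 F1956
G01 X76.9933 Y66.4841
G01 X76.6741 Y29.4861
G01 X51.2716 Y114.6213
M5
G00 X94.9213 Y88.2801
M3 S330
G01 X74.6985 Y23.3021 F1956
M5
G00 X55.7406 Y62.4964
M3 S486
G01 X99.8709 Y62.4964 F2096
G01 X99.8709 Y7.7304
G01 X55.7406 Y7.7304
G01 X55.7406 Y62.4964
M5
G00 X0.0000 Y0.0000

viewBox `0 0 115.1982 135.5039` with mm width/height → 1 unit = 1 mm. Flip: y_m = 135.5039 − y_svg.

**Shape 1** — `<path>` closed polygon, stroke `#000000` → engrave (S330, F1956). Machine vertices: (51.2716,114.6213) → (76.2926,44.8962) → (76.9933,66.4841) → (76.6741,29.4861) → (51.2716,114.6213). Closed: final G1 returns to the first vertex.

**Shape 2** — `<line>` line segment, stroke `#000000` → engrave (S330, F1956). Machine vertices: (94.9213,88.2801) → (74.6985,23.3021). Open path.

**Shape 3** — `<polygon>` rectangle, stroke `#0000ff` → score (S486, F2096). Machine vertices: (55.7406,62.4964) → (99.8709,62.4964) → (99.8709,7.7304) → (55.7406,7.7304) → (55.7406,62.4964). Closed: final G1 returns to the first vertex.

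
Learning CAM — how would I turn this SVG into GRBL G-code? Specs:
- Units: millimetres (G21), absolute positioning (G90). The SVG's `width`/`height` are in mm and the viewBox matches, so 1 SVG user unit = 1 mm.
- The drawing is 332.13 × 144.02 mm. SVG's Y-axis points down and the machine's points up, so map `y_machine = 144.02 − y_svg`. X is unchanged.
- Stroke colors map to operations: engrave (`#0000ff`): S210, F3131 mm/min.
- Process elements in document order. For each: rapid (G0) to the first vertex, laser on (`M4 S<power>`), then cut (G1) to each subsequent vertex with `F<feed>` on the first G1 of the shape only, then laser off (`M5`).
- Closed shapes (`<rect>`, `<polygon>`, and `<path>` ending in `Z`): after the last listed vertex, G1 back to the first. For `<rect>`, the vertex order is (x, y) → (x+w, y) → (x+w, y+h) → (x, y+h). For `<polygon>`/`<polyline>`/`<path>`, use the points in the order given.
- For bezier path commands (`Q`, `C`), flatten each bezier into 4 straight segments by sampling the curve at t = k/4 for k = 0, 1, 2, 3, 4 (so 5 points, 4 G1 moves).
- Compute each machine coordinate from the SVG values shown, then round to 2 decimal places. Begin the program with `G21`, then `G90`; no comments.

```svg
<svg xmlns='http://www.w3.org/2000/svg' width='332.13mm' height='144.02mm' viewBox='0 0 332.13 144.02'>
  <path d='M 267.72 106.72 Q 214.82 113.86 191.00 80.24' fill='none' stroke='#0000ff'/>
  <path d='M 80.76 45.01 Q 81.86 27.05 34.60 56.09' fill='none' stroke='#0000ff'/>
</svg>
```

G21
G90
G0 X267.72 Y37.30
M4 S210
G1 X243.09 Y36.28 F3131
G1 X222.09 Y40.35
G1 X204.73 Y49.52
G1 X191.00 Y63.78
M5
G0 X80.76 Y99.01
M4 S210
G1 X78.29 Y105.05 F3131
G1 X69.77 Y105.22
G1 X55.21 Y99.51
G1 X34.60 Y87.93
M5

Since the viewBox matches the mm dimensions, user units are millimetres directly. The only transform is the Y-flip y_m = 144.02 − y_svg.

Shape 1 is a quadratic bezier drawn with `<path>`. Its stroke #0000ff means engrave at S210, F3131. After flipping Y the toolpath is (267.72,37.30) → (243.09,36.28) → (222.09,40.35) → (204.73,49.52) → (191.00,63.78).

Shape 2 is a quadratic bezier drawn with `<path>`. Its stroke #0000ff means engrave at S210, F3131. After flipping Y the toolpath is (80.76,99.01) → (78.29,105.05) → (69.77,105.22) → (55.21,99.51) → (34.60,87.93).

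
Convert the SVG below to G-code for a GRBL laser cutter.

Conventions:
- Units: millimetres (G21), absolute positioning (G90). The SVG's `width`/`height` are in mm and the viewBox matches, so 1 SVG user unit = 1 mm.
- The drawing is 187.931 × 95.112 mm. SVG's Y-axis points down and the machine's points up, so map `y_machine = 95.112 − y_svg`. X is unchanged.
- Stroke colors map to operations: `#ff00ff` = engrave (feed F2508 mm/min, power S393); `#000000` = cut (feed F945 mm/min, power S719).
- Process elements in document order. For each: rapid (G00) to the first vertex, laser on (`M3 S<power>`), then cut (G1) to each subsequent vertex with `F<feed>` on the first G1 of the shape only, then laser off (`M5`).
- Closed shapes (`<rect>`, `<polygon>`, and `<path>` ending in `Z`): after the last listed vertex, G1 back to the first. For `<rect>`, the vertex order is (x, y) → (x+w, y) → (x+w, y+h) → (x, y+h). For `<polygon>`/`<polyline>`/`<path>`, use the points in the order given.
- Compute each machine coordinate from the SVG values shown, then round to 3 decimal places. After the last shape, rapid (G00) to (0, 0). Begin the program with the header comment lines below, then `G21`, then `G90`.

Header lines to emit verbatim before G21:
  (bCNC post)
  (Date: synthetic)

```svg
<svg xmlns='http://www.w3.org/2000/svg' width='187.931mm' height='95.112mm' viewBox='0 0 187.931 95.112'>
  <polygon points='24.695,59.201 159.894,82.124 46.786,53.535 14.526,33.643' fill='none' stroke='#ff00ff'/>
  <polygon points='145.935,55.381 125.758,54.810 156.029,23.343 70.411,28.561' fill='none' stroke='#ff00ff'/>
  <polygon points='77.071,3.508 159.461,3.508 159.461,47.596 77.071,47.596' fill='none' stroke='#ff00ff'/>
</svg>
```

(bCNC post)
(Date: synthetic)
G21
G90
G00 X24.695 Y35.911
M3 S393
G1 X159.894 Y12.988 F2508
G1 X46.786 Y41.577
G1 X14.526 Y61.469
G1 X24.695 Y35.911
M5
G00 X145.935 Y39.731
M3 S393
G1 X125.758 Y40.302 F2508
G1 X156.029 Y71.769
G1 X70.411 Y66.551
G1 X145.935 Y39.731
M5
G00 X77.071 Y91.604
M3 S393
G1 X159.461 Y91.604 F2508
G1 X159.461 Y47.516
G1 X77.071 Y47.516
G1 X77.071 Y91.604
M5
G00 X0.000 Y0.000

Since the viewBox matches the mm dimensions, user units are millimetres directly. The only transform is the Y-flip y_m = 95.112 − y_svg.

Shape 1 is a closed polygon drawn with `<polygon>`. Its stroke #ff00ff means engrave at S393, F2508. After flipping Y the toolpath is (24.695,35.911) → (159.894,12.988) → (46.786,41.577) → (14.526,61.469) → (24.695,35.911), returning to the start.

Shape 2 is a closed polygon drawn with `<polygon>`. Its stroke #ff00ff means engrave at S393, F2508. After flipping Y the toolpath is (145.935,39.731) → (125.758,40.302) → (156.029,71.769) → (70.411,66.551) → (145.935,39.731), returning to the start.

Shape 3 is a rectangle drawn with `<polygon>`. Its stroke #ff00ff means engrave at S393, F2508. After flipping Y the toolpath is (77.071,91.604) → (159.461,91.604) → (159.461,47.516) → (77.071,47.516) → (77.071,91.604), returning to the start.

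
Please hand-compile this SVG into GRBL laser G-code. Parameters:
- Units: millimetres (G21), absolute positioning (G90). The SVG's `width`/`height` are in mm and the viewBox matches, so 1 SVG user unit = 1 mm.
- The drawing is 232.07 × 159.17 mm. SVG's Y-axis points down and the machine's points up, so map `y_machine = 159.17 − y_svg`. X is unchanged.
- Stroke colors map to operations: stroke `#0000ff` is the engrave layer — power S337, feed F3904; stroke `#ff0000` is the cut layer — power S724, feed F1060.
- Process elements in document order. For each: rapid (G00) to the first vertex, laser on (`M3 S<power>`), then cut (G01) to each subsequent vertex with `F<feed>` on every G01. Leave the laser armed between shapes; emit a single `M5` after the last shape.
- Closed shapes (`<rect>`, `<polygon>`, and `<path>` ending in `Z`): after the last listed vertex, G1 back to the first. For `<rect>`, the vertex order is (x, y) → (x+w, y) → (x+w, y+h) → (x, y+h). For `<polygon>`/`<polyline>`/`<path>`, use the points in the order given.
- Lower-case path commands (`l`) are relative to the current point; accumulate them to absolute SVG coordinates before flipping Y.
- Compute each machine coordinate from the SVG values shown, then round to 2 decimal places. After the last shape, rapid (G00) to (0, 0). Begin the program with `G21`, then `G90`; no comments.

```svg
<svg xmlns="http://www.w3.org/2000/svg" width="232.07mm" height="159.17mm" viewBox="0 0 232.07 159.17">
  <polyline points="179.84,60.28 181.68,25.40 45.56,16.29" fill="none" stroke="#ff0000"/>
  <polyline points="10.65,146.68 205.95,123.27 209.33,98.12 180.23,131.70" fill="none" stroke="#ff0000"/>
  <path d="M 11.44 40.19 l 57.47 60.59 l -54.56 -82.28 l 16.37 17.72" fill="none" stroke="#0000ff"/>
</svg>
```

G21
G90
G00 X179.84 Y98.89
M3 S724
G01 X181.68 Y133.77 F1060
G01 X45.56 Y142.88 F1060
G00 X10.65 Y12.49
M3 S724
G01 X205.95 Y35.90 F1060
G01 X209.33 Y61.05 F1060
G01 X180.23 Y27.47 F1060
G00 X11.44 Y118.98
M3 S337
G01 X68.91 Y58.39 F3904
G01 X14.35 Y140.67 F3904
G01 X30.72 Y122.95 F3904
M5
G00 X0.00 Y0.00

Since the viewBox matches the mm dimensions, user units are millimetres directly. The only transform is the Y-flip y_m = 159.17 − y_svg.

Shape 1 is a open polyline drawn with `<polyline>`. Its stroke #ff0000 means cut at S724, F1060. After flipping Y the toolpath is (179.84,98.89) → (181.68,133.77) → (45.56,142.88).

Shape 2 is a open polyline drawn with `<polyline>`. Its stroke #ff0000 means cut at S724, F1060. After flipping Y the toolpath is (10.65,12.49) → (205.95,35.90) → (209.33,61.05) → (180.23,27.47).

Shape 3 is a open polyline drawn with `<path>`. Its stroke #0000ff means engrave at S337, F3904. After flipping Y the toolpath is (11.44,118.98) → (68.91,58.39) → (14.35,140.67) → (30.72,122.95).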